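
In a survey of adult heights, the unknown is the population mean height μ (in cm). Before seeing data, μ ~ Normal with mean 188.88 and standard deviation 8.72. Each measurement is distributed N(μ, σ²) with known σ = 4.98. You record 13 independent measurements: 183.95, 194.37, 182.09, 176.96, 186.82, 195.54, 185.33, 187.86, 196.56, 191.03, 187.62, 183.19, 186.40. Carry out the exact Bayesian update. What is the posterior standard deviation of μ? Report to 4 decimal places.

1.3642

For Normal data with known variance σ², a Normal(μ₀, σ₀²) prior on μ is conjugate. Posterior precision = 1/σ₀² + n/σ²; posterior mean is the precision-weighted average of μ₀ and x̄.
σ₀² = 8.72² = 76.0384, σ² = 4.98² = 24.8004; σ² + n·σ₀² = 24.8004 + 13·76.0384 = 1013.2996.
Posterior precision = 1/σ₀² + n/σ² = 1/76.0384 + 13/24.8004 = (σ² + n·σ₀²)/(σ₀²σ²) = 1013.2996/(76.0384·24.8004); posterior variance σₙ² = σ₀²σ²/(σ² + n·σ₀²) = 76.0384·24.8004/1013.2996 = 1.861032.
Posterior SD = √σₙ² = √(76.0384·24.8004/1013.2996) = 1.3642.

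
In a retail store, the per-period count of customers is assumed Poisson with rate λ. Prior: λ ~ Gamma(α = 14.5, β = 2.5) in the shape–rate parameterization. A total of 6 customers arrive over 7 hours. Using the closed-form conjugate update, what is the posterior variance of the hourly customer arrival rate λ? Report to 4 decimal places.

With a Gamma(shape α, rate β) prior, the Poisson likelihood is conjugate: the posterior is Gamma(α + ΣXᵢ, β + n).
Posterior: Gamma(α+S, β+n) = Gamma(14.5+6, 2.5+7) = Gamma(20.5, 9.5).
Var = α/β² = 20.5/9.5² = 0.2271.

0.2271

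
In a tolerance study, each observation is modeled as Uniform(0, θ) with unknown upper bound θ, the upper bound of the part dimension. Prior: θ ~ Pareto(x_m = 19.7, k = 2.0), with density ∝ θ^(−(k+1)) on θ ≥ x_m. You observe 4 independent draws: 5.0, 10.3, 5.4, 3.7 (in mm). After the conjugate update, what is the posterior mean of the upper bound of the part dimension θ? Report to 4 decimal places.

23.6400

A Pareto(scale x_m, shape k) prior on the upper bound θ of Uniform(0, θ) is conjugate: posterior is Pareto(max(x_m, max xᵢ), k + n).
Sample maximum = 10.3; prior scale x_m = 19.7 → posterior scale = max = 19.7.
Posterior shape = 2.0 + 4 = 6.0.
E[θ|data] = k·x_m/(k−1) = 6.0·19.7/5.0 = 23.6400.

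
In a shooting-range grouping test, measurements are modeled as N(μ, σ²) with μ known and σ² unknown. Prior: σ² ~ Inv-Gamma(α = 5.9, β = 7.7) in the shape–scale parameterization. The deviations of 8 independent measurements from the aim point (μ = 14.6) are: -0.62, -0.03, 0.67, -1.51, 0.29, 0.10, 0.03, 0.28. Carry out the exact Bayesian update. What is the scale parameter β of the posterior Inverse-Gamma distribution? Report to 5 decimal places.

9.34385

With known mean μ and an Inverse-Gamma(α, β) prior on σ², the Normal likelihood is conjugate: posterior is Inv-Gamma(α + n/2, β + Σ(xᵢ−μ)²/2).
Σ(xᵢ−μ)² = (-0.62)² + (-0.03)² + (0.67)² + (-1.51)² + (0.29)² + (0.10)² + (0.03)² + (0.28)² = 3.2877.
Posterior: Inv-Gamma(5.9 + 8/2, 7.7 + 3.2877/2) = Inv-Gamma(9.90, 9.34385).
Posterior β = 9.34385.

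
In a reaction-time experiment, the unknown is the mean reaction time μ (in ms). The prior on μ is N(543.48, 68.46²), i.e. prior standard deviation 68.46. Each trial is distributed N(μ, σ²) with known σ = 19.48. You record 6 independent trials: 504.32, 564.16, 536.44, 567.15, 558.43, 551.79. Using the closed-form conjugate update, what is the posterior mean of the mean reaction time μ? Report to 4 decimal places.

For Normal data with known variance σ², a Normal(μ₀, σ₀²) prior on μ is conjugate. Posterior precision = 1/σ₀² + n/σ²; posterior mean is the precision-weighted average of μ₀ and x̄.
Σxᵢ = 504.32 + 564.16 + 536.44 + 567.15 + 558.43 + 551.79 = 3282.29, so n·x̄ = 3282.29.
σ₀² = 68.46² = 4686.7716, σ² = 19.48² = 379.4704; σ² + n·σ₀² = 379.4704 + 6·4686.7716 = 28500.1.
Posterior mean = (μ₀/σ₀² + n·x̄/σ²)/(1/σ₀² + n/σ²) = (σ²·μ₀ + σ₀²·n·x̄)/(σ² + n·σ₀²) = (379.4704·543.48 + 4686.7716·3282.29)/28500.1 = 15589578.127956/28500.1 = 547.0008.

547.0008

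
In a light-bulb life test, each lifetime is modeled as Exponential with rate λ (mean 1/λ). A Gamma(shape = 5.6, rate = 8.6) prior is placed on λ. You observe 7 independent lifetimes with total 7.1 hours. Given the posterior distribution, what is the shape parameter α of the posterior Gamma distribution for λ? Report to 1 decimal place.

12.6

With a Gamma(shape α, rate β) prior on the exponential rate λ, the posterior after n observations with total T = Σxᵢ is Gamma(α+n, β+T).
Posterior: Gamma(5.6+7, 8.6+7.1) = Gamma(12.6, 15.7).
Posterior α = 12.6.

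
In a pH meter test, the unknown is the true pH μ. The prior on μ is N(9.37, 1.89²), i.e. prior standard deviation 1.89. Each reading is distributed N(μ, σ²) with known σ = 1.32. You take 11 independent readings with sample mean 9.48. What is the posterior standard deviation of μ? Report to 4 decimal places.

0.3895

For Normal data with known variance σ², a Normal(μ₀, σ₀²) prior on μ is conjugate. Posterior precision = 1/σ₀² + n/σ²; posterior mean is the precision-weighted average of μ₀ and x̄.
σ₀² = 1.89² = 3.5721, σ² = 1.32² = 1.7424; σ² + n·σ₀² = 1.7424 + 11·3.5721 = 41.0355.
Posterior precision = 1/σ₀² + n/σ² = 1/3.5721 + 11/1.7424 = (σ² + n·σ₀²)/(σ₀²σ²) = 41.0355/(3.5721·1.7424); posterior variance σₙ² = σ₀²σ²/(σ² + n·σ₀²) = 3.5721·1.7424/41.0355 = 0.151674.
Posterior SD = √σₙ² = √(3.5721·1.7424/41.0355) = 0.3895.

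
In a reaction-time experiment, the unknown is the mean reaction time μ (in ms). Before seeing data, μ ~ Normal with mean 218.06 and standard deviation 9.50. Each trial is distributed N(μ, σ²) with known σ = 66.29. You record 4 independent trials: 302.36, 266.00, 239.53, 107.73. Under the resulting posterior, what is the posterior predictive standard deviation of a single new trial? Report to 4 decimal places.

66.9161

For Normal data with known variance σ², a Normal(μ₀, σ₀²) prior on μ is conjugate. Posterior precision = 1/σ₀² + n/σ²; posterior mean is the precision-weighted average of μ₀ and x̄.
σ₀² = 9.50² = 90.25, σ² = 66.29² = 4394.3641; σ² + n·σ₀² = 4394.3641 + 4·90.25 = 4755.3641.
Posterior precision = 1/σ₀² + n/σ² = 1/90.25 + 4/4394.3641 = (σ² + n·σ₀²)/(σ₀²σ²) = 4755.3641/(90.25·4394.3641); posterior variance σₙ² = σ₀²σ²/(σ² + n·σ₀²) = 90.25·4394.3641/4755.3641 = 83.398737.
Predictive variance for one new observation = σₙ² + σ² = 90.25·4394.3641/4755.3641 + 4394.3641 = σ²·(σ₀² + 4755.3641)/4755.3641 = 4394.3641·4845.6141/4755.3641 = 4477.762837; SD = √(4394.3641·4845.6141/4755.3641) = 66.9161.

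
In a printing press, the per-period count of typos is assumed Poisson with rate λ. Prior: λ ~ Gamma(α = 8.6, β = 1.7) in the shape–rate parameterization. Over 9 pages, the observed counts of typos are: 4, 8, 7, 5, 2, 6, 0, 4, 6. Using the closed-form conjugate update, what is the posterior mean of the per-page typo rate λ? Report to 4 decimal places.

With a Gamma(shape α, rate β) prior, the Poisson likelihood is conjugate: the posterior is Gamma(α + ΣXᵢ, β + n).
Sum of counts S = 42 over n = 9 pages.
Posterior: Gamma(α+S, β+n) = Gamma(8.6+42, 1.7+9) = Gamma(50.6, 10.7).
Posterior mean = α/β = 50.6/10.7 = 4.7290.

4.7290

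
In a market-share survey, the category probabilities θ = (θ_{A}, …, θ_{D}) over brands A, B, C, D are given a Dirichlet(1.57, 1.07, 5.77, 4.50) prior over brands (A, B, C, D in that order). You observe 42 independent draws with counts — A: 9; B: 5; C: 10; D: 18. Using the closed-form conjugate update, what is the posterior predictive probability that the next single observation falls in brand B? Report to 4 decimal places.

The Dirichlet prior is conjugate to the Multinomial likelihood: each posterior αⱼ = prior αⱼ + observed count nⱼ.
Posterior concentration: (10.57, 6.07, 15.77, 22.50), total = 54.91.
P(next = B | data) = α_{B}/Σα = 0.1105.

0.1105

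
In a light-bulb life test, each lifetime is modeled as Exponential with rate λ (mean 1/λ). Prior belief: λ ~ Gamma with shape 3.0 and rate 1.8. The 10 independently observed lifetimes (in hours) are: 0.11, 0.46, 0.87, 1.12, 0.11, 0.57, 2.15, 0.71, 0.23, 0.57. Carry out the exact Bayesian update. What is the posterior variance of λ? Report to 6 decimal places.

0.171753

With a Gamma(shape α, rate β) prior on the exponential rate λ, the posterior after n observations with total T = Σxᵢ is Gamma(α+n, β+T).
Sum of observations T = 6.90 hours; n = 10.
Posterior: Gamma(3.0+10, 1.8+6.90) = Gamma(13.0, 8.70).
Var = α/β² = 0.171753.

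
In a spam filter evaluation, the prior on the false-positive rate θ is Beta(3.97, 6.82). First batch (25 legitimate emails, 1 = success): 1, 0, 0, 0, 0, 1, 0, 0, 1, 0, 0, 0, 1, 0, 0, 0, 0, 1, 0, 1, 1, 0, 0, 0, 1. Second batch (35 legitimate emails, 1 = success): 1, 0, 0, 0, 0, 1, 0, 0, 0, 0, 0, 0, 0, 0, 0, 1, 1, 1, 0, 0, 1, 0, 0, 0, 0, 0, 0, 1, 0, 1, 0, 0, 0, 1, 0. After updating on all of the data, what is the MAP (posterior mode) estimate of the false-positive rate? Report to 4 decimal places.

0.2903

The Beta prior is conjugate to a Binomial/Bernoulli likelihood; the update adds successes to α and failures to β.
After batch 1: Beta(3.97+8, 6.82+17) = Beta(11.97, 23.82).
After batch 2: Beta(11.97+9, 23.82+26) = Beta(20.97, 49.82).
Mode of Beta(a,b) for a,b>1 is (a−1)/(a+b−2) = 19.97/68.79 = 0.2903.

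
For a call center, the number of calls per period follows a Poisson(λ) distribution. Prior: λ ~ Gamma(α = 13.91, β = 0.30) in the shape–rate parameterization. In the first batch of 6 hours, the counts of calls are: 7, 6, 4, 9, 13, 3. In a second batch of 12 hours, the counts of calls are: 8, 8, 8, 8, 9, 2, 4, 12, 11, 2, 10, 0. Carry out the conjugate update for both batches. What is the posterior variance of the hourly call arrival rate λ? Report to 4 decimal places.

With a Gamma(shape α, rate β) prior, the Poisson likelihood is conjugate: the posterior is Gamma(α + ΣXᵢ, β + n).
Batch 1: sum of counts S = 42 over n = 6 hours.
After batch 1: Gamma(α+S, β+n) = Gamma(13.91+42, 0.30+6) = Gamma(55.91, 6.30).
Batch 2: sum of counts S = 82 over n = 12 hours.
After batch 2: Gamma(α+S, β+n) = Gamma(55.91+82, 6.30+12) = Gamma(137.91, 18.30).
Var = α/β² = 137.91/18.30² = 0.4118.

0.4118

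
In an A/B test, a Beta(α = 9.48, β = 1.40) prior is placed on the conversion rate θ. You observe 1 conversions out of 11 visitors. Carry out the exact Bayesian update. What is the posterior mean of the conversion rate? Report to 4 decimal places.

0.4790

The Beta prior is conjugate to a Binomial/Bernoulli likelihood; the update adds successes to α and failures to β.
Posterior: Beta(α+k, β+n−k) = Beta(9.48+1, 1.40+10) = Beta(10.48, 11.40).
Posterior mean = α/(α+β) = 10.48/21.88 = 0.4790.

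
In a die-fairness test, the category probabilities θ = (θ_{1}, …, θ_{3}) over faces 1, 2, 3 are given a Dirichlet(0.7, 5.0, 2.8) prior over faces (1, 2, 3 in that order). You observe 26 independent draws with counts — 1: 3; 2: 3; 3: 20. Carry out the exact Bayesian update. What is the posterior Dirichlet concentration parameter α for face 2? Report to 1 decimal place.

8.0

The Dirichlet prior is conjugate to the Multinomial likelihood: each posterior αⱼ = prior αⱼ + observed count nⱼ.
Posterior concentration: (3.7, 8.0, 22.8), total = 34.5.
α_{2} = 5.0 + 3 = 8.0.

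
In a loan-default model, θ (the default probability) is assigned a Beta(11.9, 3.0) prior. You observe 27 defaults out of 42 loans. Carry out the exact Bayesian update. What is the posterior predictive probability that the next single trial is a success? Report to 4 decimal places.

0.6837

The Beta prior is conjugate to a Binomial/Bernoulli likelihood; the update adds successes to α and failures to β.
Posterior: Beta(α+k, β+n−k) = Beta(11.9+27, 3.0+15) = Beta(38.9, 18.0).
For a single future Bernoulli trial, P(success | data) = α/(α+β) = 0.6837.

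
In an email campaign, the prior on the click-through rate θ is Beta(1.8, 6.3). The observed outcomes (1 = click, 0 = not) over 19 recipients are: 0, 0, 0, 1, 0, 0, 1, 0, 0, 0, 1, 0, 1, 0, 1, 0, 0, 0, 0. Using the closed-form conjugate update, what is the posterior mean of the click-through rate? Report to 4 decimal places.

0.2509

The Beta prior is conjugate to a Binomial/Bernoulli likelihood; the update adds successes to α and failures to β.
Posterior: Beta(α+k, β+n−k) = Beta(1.8+5, 6.3+14) = Beta(6.8, 20.3).
Posterior mean = α/(α+β) = 6.8/27.1 = 0.2509.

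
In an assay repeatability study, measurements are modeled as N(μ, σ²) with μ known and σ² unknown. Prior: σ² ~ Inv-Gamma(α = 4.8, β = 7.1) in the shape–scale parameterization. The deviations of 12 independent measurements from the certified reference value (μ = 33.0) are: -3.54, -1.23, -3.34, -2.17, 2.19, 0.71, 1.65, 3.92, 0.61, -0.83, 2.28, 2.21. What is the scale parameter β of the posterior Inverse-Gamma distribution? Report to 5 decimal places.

39.32080

With known mean μ and an Inverse-Gamma(α, β) prior on σ², the Normal likelihood is conjugate: posterior is Inv-Gamma(α + n/2, β + Σ(xᵢ−μ)²/2).
Σ(xᵢ−μ)² = (-3.54)² + (-1.23)² + (-3.34)² + (-2.17)² + (2.19)² + (0.71)² + (1.65)² + (3.92)² + (0.61)² + (-0.83)² + (2.28)² + (2.21)² = 64.4416.
Posterior: Inv-Gamma(4.8 + 12/2, 7.1 + 64.4416/2) = Inv-Gamma(10.80, 39.32080).
Posterior β = 39.32080.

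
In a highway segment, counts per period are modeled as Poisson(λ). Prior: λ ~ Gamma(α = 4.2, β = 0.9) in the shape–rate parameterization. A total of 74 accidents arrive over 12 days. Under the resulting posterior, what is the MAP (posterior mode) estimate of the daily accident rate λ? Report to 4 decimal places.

5.9845

With a Gamma(shape α, rate β) prior, the Poisson likelihood is conjugate: the posterior is Gamma(α + ΣXᵢ, β + n).
Posterior: Gamma(α+S, β+n) = Gamma(4.2+74, 0.9+12) = Gamma(78.2, 12.9).
Mode of Gamma(α,β) for α≥1 is (α−1)/β = 77.2/12.9 = 5.9845.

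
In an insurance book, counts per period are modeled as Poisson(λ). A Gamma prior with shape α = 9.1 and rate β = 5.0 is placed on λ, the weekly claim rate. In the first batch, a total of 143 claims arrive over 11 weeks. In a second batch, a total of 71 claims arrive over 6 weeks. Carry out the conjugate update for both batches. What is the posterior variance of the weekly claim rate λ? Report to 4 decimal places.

With a Gamma(shape α, rate β) prior, the Poisson likelihood is conjugate: the posterior is Gamma(α + ΣXᵢ, β + n).
After batch 1: Gamma(α+S, β+n) = Gamma(9.1+143, 5.0+11) = Gamma(152.1, 16.0).
After batch 2: Gamma(α+S, β+n) = Gamma(152.1+71, 16.0+6) = Gamma(223.1, 22.0).
Var = α/β² = 223.1/22.0² = 0.4610.

0.4610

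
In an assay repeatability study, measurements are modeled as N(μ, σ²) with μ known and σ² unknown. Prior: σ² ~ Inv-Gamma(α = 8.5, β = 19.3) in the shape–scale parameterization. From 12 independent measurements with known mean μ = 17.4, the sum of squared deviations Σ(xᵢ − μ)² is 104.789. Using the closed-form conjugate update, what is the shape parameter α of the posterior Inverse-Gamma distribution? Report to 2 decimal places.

With known mean μ and an Inverse-Gamma(α, β) prior on σ², the Normal likelihood is conjugate: posterior is Inv-Gamma(α + n/2, β + Σ(xᵢ−μ)²/2).
Posterior: Inv-Gamma(8.5 + 12/2, 19.3 + 104.789/2) = Inv-Gamma(14.50, 71.6945).
Posterior α = 14.50.

14.50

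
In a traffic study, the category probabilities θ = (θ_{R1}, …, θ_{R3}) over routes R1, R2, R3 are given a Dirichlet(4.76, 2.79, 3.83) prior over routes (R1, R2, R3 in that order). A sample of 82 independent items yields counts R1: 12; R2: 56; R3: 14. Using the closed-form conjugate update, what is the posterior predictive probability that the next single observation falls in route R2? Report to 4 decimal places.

0.6296

The Dirichlet prior is conjugate to the Multinomial likelihood: each posterior αⱼ = prior αⱼ + observed count nⱼ.
Posterior concentration: (16.76, 58.79, 17.83), total = 93.38.
P(next = R2 | data) = α_{R2}/Σα = 0.6296.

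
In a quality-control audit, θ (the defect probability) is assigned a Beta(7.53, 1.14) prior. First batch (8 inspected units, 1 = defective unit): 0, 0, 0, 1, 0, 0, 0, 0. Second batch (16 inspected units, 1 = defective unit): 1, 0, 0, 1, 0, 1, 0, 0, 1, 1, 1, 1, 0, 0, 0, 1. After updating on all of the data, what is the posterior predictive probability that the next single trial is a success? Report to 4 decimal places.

0.5060

The Beta prior is conjugate to a Binomial/Bernoulli likelihood; the update adds successes to α and failures to β.
After batch 1: Beta(7.53+1, 1.14+7) = Beta(8.53, 8.14).
After batch 2: Beta(8.53+8, 8.14+8) = Beta(16.53, 16.14).
For a single future Bernoulli trial, P(success | data) = α/(α+β) = 0.5060.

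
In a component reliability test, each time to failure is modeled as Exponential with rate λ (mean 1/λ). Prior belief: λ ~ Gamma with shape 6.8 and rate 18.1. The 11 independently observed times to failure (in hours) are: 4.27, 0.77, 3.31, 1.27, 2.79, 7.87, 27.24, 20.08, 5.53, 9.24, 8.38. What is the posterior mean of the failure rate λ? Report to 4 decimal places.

0.1635

With a Gamma(shape α, rate β) prior on the exponential rate λ, the posterior after n observations with total T = Σxᵢ is Gamma(α+n, β+T).
Sum of observations T = 90.75 hours; n = 11.
Posterior: Gamma(6.8+11, 18.1+90.75) = Gamma(17.8, 108.85).
Posterior mean of λ = α/β = 17.8/108.85 = 0.1635.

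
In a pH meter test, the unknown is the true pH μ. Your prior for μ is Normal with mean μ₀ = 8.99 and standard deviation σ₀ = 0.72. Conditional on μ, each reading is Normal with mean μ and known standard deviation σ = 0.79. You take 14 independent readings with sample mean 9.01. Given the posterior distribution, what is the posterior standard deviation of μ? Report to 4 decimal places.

0.2026

For Normal data with known variance σ², a Normal(μ₀, σ₀²) prior on μ is conjugate. Posterior precision = 1/σ₀² + n/σ²; posterior mean is the precision-weighted average of μ₀ and x̄.
σ₀² = 0.72² = 0.5184, σ² = 0.79² = 0.6241; σ² + n·σ₀² = 0.6241 + 14·0.5184 = 7.8817.
Posterior precision = 1/σ₀² + n/σ² = 1/0.5184 + 14/0.6241 = (σ² + n·σ₀²)/(σ₀²σ²) = 7.8817/(0.5184·0.6241); posterior variance σₙ² = σ₀²σ²/(σ² + n·σ₀²) = 0.5184·0.6241/7.8817 = 0.041049.
Posterior SD = √σₙ² = √(0.5184·0.6241/7.8817) = 0.2026.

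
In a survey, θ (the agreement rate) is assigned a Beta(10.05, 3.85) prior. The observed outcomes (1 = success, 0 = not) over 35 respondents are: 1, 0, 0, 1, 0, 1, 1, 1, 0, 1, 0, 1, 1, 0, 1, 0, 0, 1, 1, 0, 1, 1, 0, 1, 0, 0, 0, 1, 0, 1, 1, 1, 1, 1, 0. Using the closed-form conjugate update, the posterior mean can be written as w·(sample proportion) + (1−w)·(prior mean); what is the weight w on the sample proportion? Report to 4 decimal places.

The Beta prior is conjugate to a Binomial/Bernoulli likelihood; the update adds successes to α and failures to β.
Posterior mean = (α₀+k)/(α₀+β₀+n) = [n/(α₀+β₀+n)]·(k/n) + [(α₀+β₀)/(α₀+β₀+n)]·α₀/(α₀+β₀), so only n and the prior enter the weight.
The weight on the data is w = n/(α₀+β₀+n) = 35/(10.05+3.85+35) = 35/48.90 = 0.7157.

0.7157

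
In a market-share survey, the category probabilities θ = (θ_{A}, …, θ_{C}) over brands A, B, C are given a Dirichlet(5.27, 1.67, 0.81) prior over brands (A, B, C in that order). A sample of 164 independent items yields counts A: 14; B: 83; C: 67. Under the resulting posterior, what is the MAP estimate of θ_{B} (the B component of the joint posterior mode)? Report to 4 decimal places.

0.4958

The Dirichlet prior is conjugate to the Multinomial likelihood: each posterior αⱼ = prior αⱼ + observed count nⱼ.
Posterior concentration: (19.27, 84.67, 67.81), total = 171.75.
Joint mode component: (α_{B}−1)/(Σα−K) = 83.67/168.75 = 0.4958.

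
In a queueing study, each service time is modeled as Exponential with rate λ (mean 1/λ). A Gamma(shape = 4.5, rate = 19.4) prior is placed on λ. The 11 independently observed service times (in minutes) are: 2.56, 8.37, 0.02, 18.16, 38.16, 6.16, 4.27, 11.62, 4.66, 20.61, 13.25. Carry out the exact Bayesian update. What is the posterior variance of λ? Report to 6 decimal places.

0.000715

With a Gamma(shape α, rate β) prior on the exponential rate λ, the posterior after n observations with total T = Σxᵢ is Gamma(α+n, β+T).
Sum of observations T = 127.84 minutes; n = 11.
Posterior: Gamma(4.5+11, 19.4+127.84) = Gamma(15.5, 147.24).
Var = α/β² = 0.000715.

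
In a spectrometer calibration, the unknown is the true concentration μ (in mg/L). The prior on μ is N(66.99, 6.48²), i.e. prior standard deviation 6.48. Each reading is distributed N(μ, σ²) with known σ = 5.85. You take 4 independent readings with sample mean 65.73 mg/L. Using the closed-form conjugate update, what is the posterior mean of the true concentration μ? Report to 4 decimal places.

65.9433

For Normal data with known variance σ², a Normal(μ₀, σ₀²) prior on μ is conjugate. Posterior precision = 1/σ₀² + n/σ²; posterior mean is the precision-weighted average of μ₀ and x̄.
n·x̄ = 4·65.73 = 262.92.
σ₀² = 6.48² = 41.9904, σ² = 5.85² = 34.2225; σ² + n·σ₀² = 34.2225 + 4·41.9904 = 202.1841.
Posterior mean = (μ₀/σ₀² + n·x̄/σ²)/(1/σ₀² + n/σ²) = (σ²·μ₀ + σ₀²·n·x̄)/(σ² + n·σ₀²) = (34.2225·66.99 + 41.9904·262.92)/202.1841 = 13332.681243/202.1841 = 65.9433.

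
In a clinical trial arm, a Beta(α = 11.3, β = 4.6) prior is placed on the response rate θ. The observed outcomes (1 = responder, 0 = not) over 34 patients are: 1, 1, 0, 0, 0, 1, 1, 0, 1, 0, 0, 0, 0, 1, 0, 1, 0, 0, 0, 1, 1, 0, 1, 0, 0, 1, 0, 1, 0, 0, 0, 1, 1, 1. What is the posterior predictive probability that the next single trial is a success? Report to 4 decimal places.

The Beta prior is conjugate to a Binomial/Bernoulli likelihood; the update adds successes to α and failures to β.
Posterior: Beta(α+k, β+n−k) = Beta(11.3+15, 4.6+19) = Beta(26.3, 23.6).
For a single future Bernoulli trial, P(success | data) = α/(α+β) = 0.5271.

0.5271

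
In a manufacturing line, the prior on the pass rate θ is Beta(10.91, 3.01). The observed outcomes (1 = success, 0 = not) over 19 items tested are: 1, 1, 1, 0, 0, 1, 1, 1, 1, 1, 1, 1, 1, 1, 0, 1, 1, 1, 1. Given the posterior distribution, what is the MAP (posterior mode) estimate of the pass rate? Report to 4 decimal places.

The Beta prior is conjugate to a Binomial/Bernoulli likelihood; the update adds successes to α and failures to β.
Posterior: Beta(α+k, β+n−k) = Beta(10.91+16, 3.01+3) = Beta(26.91, 6.01).
Mode of Beta(a,b) for a,b>1 is (a−1)/(a+b−2) = 25.91/30.92 = 0.8380.

0.8380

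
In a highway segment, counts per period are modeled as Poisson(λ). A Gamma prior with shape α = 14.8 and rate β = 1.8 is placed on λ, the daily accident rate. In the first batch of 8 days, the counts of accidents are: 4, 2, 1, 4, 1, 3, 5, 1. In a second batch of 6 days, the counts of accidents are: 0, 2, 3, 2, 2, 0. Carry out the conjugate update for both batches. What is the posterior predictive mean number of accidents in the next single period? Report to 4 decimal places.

With a Gamma(shape α, rate β) prior, the Poisson likelihood is conjugate: the posterior is Gamma(α + ΣXᵢ, β + n).
Batch 1: sum of counts S = 21 over n = 8 days.
After batch 1: Gamma(α+S, β+n) = Gamma(14.8+21, 1.8+8) = Gamma(35.8, 9.8).
Batch 2: sum of counts S = 9 over n = 6 days.
After batch 2: Gamma(α+S, β+n) = Gamma(35.8+9, 9.8+6) = Gamma(44.8, 15.8).
The predictive distribution for one future period is NegBinom with mean α/β = 2.8354.

2.8354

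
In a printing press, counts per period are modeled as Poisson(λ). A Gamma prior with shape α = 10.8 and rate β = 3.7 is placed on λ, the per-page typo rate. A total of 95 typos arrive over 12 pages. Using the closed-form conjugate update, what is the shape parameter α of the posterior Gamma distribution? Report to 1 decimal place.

105.8

With a Gamma(shape α, rate β) prior, the Poisson likelihood is conjugate: the posterior is Gamma(α + ΣXᵢ, β + n).
Posterior: Gamma(α+S, β+n) = Gamma(10.8+95, 3.7+12) = Gamma(105.8, 15.7).
Posterior α = 105.8.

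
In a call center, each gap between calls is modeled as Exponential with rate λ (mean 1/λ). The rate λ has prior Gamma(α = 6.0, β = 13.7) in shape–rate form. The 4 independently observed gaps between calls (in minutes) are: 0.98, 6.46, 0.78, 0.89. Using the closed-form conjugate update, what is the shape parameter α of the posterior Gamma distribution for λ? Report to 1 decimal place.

10.0

With a Gamma(shape α, rate β) prior on the exponential rate λ, the posterior after n observations with total T = Σxᵢ is Gamma(α+n, β+T).
Sum of observations T = 9.11 minutes; n = 4.
Posterior: Gamma(6.0+4, 13.7+9.11) = Gamma(10.0, 22.81).
Posterior α = 10.0.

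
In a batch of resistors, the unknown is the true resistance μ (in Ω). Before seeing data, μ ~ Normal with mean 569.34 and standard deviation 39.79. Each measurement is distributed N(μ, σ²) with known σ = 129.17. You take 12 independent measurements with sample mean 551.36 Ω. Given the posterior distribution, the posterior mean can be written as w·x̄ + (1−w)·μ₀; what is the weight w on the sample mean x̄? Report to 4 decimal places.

For Normal data with known variance σ², a Normal(μ₀, σ₀²) prior on μ is conjugate. Posterior precision = 1/σ₀² + n/σ²; posterior mean is the precision-weighted average of μ₀ and x̄.
σ₀² = 39.79² = 1583.2441, σ² = 129.17² = 16684.8889. Prior precision 1/σ₀² = 1/1583.2441; data precision n/σ² = 12/16684.8889.
w = (n/σ²)/(1/σ₀² + n/σ²) = n·σ₀²/(σ² + n·σ₀²) = 12·1583.2441/(16684.8889 + 12·1583.2441) = 18998.9292/35683.8181 = 0.5324.

0.5324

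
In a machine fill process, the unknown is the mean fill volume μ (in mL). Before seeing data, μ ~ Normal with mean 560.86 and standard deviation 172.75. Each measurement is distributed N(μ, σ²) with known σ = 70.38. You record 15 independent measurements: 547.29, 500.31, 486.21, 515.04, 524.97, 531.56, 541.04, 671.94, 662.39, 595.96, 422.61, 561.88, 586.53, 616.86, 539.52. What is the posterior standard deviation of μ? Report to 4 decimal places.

18.0723

For Normal data with known variance σ², a Normal(μ₀, σ₀²) prior on μ is conjugate. Posterior precision = 1/σ₀² + n/σ²; posterior mean is the precision-weighted average of μ₀ and x̄.
σ₀² = 172.75² = 29842.5625, σ² = 70.38² = 4953.3444; σ² + n·σ₀² = 4953.3444 + 15·29842.5625 = 452591.7819.
Posterior precision = 1/σ₀² + n/σ² = 1/29842.5625 + 15/4953.3444 = (σ² + n·σ₀²)/(σ₀²σ²) = 452591.7819/(29842.5625·4953.3444); posterior variance σₙ² = σ₀²σ²/(σ² + n·σ₀²) = 29842.5625·4953.3444/452591.7819 = 326.608869.
Posterior SD = √σₙ² = √(29842.5625·4953.3444/452591.7819) = 18.0723.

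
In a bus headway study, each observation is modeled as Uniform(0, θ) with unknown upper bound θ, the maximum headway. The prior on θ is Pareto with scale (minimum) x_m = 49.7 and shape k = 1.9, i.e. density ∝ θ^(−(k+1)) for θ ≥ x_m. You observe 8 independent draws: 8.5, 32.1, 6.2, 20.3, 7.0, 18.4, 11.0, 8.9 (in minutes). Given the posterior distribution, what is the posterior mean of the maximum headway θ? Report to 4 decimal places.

A Pareto(scale x_m, shape k) prior on the upper bound θ of Uniform(0, θ) is conjugate: posterior is Pareto(max(x_m, max xᵢ), k + n).
Sample maximum = 32.1; prior scale x_m = 49.7 → posterior scale = max = 49.7.
Posterior shape = 1.9 + 8 = 9.9.
E[θ|data] = k·x_m/(k−1) = 9.9·49.7/8.9 = 55.2843.

55.2843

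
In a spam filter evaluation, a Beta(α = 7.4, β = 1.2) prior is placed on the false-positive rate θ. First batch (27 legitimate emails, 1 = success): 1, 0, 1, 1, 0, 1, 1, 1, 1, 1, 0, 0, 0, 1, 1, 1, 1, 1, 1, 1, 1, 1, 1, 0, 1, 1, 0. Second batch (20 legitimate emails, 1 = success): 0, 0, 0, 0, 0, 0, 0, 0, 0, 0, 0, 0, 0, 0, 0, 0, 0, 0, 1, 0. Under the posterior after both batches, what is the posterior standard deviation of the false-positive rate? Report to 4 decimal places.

0.0664

The Beta prior is conjugate to a Binomial/Bernoulli likelihood; the update adds successes to α and failures to β.
After batch 1: Beta(7.4+20, 1.2+7) = Beta(27.4, 8.2).
After batch 2: Beta(27.4+1, 8.2+19) = Beta(28.4, 27.2).
Var = αβ/((α+β)²(α+β+1)) = 28.4·27.2/(55.6²·56.6) = 0.00441490; SD = √0.00441490 = 0.0664.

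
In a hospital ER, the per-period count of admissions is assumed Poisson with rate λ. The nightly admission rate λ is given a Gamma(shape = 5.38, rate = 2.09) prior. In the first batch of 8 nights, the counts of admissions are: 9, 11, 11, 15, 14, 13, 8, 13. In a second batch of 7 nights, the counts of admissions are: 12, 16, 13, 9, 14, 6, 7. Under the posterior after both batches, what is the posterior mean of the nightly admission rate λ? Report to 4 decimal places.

10.3207

With a Gamma(shape α, rate β) prior, the Poisson likelihood is conjugate: the posterior is Gamma(α + ΣXᵢ, β + n).
Batch 1: sum of counts S = 94 over n = 8 nights.
After batch 1: Gamma(α+S, β+n) = Gamma(5.38+94, 2.09+8) = Gamma(99.38, 10.09).
Batch 2: sum of counts S = 77 over n = 7 nights.
After batch 2: Gamma(α+S, β+n) = Gamma(99.38+77, 10.09+7) = Gamma(176.38, 17.09).
Posterior mean = α/β = 176.38/17.09 = 10.3207.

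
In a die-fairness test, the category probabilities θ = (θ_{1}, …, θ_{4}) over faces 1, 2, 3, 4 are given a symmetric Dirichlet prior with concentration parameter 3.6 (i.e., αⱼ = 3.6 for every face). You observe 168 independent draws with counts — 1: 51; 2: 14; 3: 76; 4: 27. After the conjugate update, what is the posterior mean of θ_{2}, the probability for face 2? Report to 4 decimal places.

0.0965

The Dirichlet prior is conjugate to the Multinomial likelihood: each posterior αⱼ = prior αⱼ + observed count nⱼ.
Posterior concentration: (54.6, 17.6, 79.6, 30.6), total = 182.4.
E[θ_{2}|data] = α_{2}/Σα = 17.6/182.4 = 0.0965.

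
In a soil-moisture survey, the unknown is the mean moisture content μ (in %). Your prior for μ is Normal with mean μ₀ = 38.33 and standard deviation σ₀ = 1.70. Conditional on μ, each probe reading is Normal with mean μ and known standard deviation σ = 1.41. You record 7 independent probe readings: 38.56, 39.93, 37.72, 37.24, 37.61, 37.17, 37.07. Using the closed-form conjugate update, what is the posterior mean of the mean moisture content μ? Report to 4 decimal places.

For Normal data with known variance σ², a Normal(μ₀, σ₀²) prior on μ is conjugate. Posterior precision = 1/σ₀² + n/σ²; posterior mean is the precision-weighted average of μ₀ and x̄.
Σxᵢ = 38.56 + 39.93 + 37.72 + 37.24 + 37.61 + 37.17 + 37.07 = 265.3, so n·x̄ = 265.3.
σ₀² = 1.70² = 2.89, σ² = 1.41² = 1.9881; σ² + n·σ₀² = 1.9881 + 7·2.89 = 22.2181.
Posterior mean = (μ₀/σ₀² + n·x̄/σ²)/(1/σ₀² + n/σ²) = (σ²·μ₀ + σ₀²·n·x̄)/(σ² + n·σ₀²) = (1.9881·38.33 + 2.89·265.3)/22.2181 = 842.920873/22.2181 = 37.9385.

37.9385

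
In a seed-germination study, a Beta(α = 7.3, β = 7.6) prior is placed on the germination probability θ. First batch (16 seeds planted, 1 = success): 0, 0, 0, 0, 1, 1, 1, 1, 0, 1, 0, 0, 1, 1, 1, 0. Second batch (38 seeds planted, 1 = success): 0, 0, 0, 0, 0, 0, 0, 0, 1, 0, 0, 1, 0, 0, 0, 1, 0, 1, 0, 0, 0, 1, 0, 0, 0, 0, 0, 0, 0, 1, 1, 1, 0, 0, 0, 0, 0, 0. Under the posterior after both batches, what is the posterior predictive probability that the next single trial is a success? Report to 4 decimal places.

0.3382

The Beta prior is conjugate to a Binomial/Bernoulli likelihood; the update adds successes to α and failures to β.
After batch 1: Beta(7.3+8, 7.6+8) = Beta(15.3, 15.6).
After batch 2: Beta(15.3+8, 15.6+30) = Beta(23.3, 45.6).
For a single future Bernoulli trial, P(success | data) = α/(α+β) = 0.3382.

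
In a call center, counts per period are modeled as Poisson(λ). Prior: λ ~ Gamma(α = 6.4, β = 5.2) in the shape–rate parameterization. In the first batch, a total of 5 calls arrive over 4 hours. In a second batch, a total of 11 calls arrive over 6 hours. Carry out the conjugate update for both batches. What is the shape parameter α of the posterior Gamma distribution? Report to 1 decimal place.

With a Gamma(shape α, rate β) prior, the Poisson likelihood is conjugate: the posterior is Gamma(α + ΣXᵢ, β + n).
After batch 1: Gamma(α+S, β+n) = Gamma(6.4+5, 5.2+4) = Gamma(11.4, 9.2).
After batch 2: Gamma(α+S, β+n) = Gamma(11.4+11, 9.2+6) = Gamma(22.4, 15.2).
Posterior α = 22.4.

22.4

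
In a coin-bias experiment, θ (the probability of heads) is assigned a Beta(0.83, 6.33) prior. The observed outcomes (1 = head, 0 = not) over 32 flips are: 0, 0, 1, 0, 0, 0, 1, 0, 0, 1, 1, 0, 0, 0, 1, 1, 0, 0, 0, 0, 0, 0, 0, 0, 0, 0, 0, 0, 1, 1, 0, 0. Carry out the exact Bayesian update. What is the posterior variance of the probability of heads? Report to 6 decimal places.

The Beta prior is conjugate to a Binomial/Bernoulli likelihood; the update adds successes to α and failures to β.
Posterior: Beta(α+k, β+n−k) = Beta(0.83+8, 6.33+24) = Beta(8.83, 30.33).
Var = αβ/((α+β)²(α+β+1)) = 8.83·30.33/(39.16²·40.16) = 0.004349.

0.004349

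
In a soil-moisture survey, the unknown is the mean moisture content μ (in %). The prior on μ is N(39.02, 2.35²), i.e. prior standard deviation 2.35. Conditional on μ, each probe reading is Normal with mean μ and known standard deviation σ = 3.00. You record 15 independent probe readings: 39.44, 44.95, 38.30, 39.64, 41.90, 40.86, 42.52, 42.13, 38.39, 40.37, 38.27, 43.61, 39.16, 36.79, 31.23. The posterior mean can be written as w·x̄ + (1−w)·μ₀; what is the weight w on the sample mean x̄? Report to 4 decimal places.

For Normal data with known variance σ², a Normal(μ₀, σ₀²) prior on μ is conjugate. Posterior precision = 1/σ₀² + n/σ²; posterior mean is the precision-weighted average of μ₀ and x̄.
σ₀² = 2.35² = 5.5225, σ² = 3.00² = 9. Prior precision 1/σ₀² = 1/5.5225; data precision n/σ² = 15/9.
w = (n/σ²)/(1/σ₀² + n/σ²) = n·σ₀²/(σ² + n·σ₀²) = 15·5.5225/(9 + 15·5.5225) = 82.8375/91.8375 = 0.9020.

0.9020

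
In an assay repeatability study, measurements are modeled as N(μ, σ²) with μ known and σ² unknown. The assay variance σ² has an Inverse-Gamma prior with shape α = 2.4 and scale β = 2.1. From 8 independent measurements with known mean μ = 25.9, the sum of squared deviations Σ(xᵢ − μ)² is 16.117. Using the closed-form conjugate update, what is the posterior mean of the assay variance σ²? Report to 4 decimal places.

1.8812

With known mean μ and an Inverse-Gamma(α, β) prior on σ², the Normal likelihood is conjugate: posterior is Inv-Gamma(α + n/2, β + Σ(xᵢ−μ)²/2).
Posterior: Inv-Gamma(2.4 + 8/2, 2.1 + 16.117/2) = Inv-Gamma(6.40, 10.1585).
E[σ²|data] = β/(α−1) = 10.1585/5.40 = 1.8812.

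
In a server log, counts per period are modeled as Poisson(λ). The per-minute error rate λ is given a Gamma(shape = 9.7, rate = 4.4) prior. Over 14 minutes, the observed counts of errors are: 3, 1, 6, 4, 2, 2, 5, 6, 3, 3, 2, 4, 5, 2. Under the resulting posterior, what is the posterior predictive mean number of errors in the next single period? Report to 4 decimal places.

3.1359

With a Gamma(shape α, rate β) prior, the Poisson likelihood is conjugate: the posterior is Gamma(α + ΣXᵢ, β + n).
Sum of counts S = 48 over n = 14 minutes.
Posterior: Gamma(α+S, β+n) = Gamma(9.7+48, 4.4+14) = Gamma(57.7, 18.4).
The predictive distribution for one future period is NegBinom with mean α/β = 3.1359.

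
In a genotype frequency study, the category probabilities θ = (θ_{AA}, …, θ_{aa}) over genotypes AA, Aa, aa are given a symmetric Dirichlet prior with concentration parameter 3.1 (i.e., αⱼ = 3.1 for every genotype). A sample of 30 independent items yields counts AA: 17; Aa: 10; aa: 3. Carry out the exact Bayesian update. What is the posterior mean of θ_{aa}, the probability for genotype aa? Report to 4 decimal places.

0.1552

The Dirichlet prior is conjugate to the Multinomial likelihood: each posterior αⱼ = prior αⱼ + observed count nⱼ.
Posterior concentration: (20.1, 13.1, 6.1), total = 39.3.
E[θ_{aa}|data] = α_{aa}/Σα = 6.1/39.3 = 0.1552.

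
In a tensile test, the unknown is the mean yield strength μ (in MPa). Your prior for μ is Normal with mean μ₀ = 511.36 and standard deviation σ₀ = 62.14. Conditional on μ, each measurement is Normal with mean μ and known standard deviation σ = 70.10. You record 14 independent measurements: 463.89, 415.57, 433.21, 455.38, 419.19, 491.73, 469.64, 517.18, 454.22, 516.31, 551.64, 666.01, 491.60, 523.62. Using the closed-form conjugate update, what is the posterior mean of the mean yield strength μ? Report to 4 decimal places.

For Normal data with known variance σ², a Normal(μ₀, σ₀²) prior on μ is conjugate. Posterior precision = 1/σ₀² + n/σ²; posterior mean is the precision-weighted average of μ₀ and x̄.
Σxᵢ = 463.89 + 415.57 + 433.21 + 455.38 + 419.19 + 491.73 + 469.64 + 517.18 + 454.22 + 516.31 + 551.64 + 666.01 + 491.60 + 523.62 = 6869.19, so n·x̄ = 6869.19.
σ₀² = 62.14² = 3861.3796, σ² = 70.10² = 4914.01; σ² + n·σ₀² = 4914.01 + 14·3861.3796 = 58973.3244.
Posterior mean = (μ₀/σ₀² + n·x̄/σ²)/(1/σ₀² + n/σ²) = (σ²·μ₀ + σ₀²·n·x̄)/(σ² + n·σ₀²) = (4914.01·511.36 + 3861.3796·6869.19)/58973.3244 = 29037378.288124/58973.3244 = 492.3816.

492.3816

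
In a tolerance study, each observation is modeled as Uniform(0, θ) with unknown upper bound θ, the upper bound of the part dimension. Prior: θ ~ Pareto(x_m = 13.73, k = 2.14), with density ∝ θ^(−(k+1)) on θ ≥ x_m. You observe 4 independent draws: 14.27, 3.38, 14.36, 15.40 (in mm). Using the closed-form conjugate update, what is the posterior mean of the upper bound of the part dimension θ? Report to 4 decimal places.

A Pareto(scale x_m, shape k) prior on the upper bound θ of Uniform(0, θ) is conjugate: posterior is Pareto(max(x_m, max xᵢ), k + n).
Sample maximum = 15.40; prior scale x_m = 13.73 → posterior scale = max = 15.40.
Posterior shape = 2.14 + 4 = 6.14.
E[θ|data] = k·x_m/(k−1) = 6.14·15.40/5.14 = 18.3961.

18.3961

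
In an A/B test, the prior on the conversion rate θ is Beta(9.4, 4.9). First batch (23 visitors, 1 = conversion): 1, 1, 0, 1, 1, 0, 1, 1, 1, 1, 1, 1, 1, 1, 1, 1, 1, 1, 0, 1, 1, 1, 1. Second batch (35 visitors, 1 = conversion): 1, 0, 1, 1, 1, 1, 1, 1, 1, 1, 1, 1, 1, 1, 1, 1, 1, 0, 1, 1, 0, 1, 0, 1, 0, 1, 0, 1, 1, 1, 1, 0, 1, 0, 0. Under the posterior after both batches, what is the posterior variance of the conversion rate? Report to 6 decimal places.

0.002444

The Beta prior is conjugate to a Binomial/Bernoulli likelihood; the update adds successes to α and failures to β.
After batch 1: Beta(9.4+20, 4.9+3) = Beta(29.4, 7.9).
After batch 2: Beta(29.4+26, 7.9+9) = Beta(55.4, 16.9).
Var = αβ/((α+β)²(α+β+1)) = 55.4·16.9/(72.3²·73.3) = 0.002444.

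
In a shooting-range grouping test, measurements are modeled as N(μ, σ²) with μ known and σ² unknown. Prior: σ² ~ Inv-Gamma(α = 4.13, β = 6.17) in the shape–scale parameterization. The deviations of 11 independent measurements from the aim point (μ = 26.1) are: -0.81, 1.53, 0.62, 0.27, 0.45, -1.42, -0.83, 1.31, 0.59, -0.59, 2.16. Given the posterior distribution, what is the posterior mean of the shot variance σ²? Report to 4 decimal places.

With known mean μ and an Inverse-Gamma(α, β) prior on σ², the Normal likelihood is conjugate: posterior is Inv-Gamma(α + n/2, β + Σ(xᵢ−μ)²/2).
Σ(xᵢ−μ)² = (-0.81)² + (1.53)² + (0.62)² + (0.27)² + (0.45)² + (-1.42)² + (-0.83)² + (1.31)² + (0.59)² + (-0.59)² + (2.16)² = 13.4400.
Posterior: Inv-Gamma(4.13 + 11/2, 6.17 + 13.4400/2) = Inv-Gamma(9.63, 12.89000).
E[σ²|data] = β/(α−1) = 12.89000/8.63 = 1.4936.

1.4936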